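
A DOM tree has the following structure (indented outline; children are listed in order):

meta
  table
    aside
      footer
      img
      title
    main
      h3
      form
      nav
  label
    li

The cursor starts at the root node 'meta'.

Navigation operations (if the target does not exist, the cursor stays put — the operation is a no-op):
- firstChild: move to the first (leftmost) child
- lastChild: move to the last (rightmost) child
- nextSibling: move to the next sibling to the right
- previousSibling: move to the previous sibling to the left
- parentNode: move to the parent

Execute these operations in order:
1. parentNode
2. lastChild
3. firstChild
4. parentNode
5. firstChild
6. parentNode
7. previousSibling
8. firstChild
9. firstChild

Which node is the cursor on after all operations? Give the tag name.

After 1 (parentNode): meta (no-op, stayed)
After 2 (lastChild): label
After 3 (firstChild): li
After 4 (parentNode): label
After 5 (firstChild): li
After 6 (parentNode): label
After 7 (previousSibling): table
After 8 (firstChild): aside
After 9 (firstChild): footer

Answer: footer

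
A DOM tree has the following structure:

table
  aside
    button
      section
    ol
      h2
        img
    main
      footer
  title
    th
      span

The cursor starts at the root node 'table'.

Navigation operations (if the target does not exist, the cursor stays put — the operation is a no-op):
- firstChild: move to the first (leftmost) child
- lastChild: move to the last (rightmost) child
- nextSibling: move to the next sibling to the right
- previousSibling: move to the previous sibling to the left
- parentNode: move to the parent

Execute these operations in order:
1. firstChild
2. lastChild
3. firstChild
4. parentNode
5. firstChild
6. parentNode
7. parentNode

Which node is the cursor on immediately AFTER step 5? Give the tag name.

Answer: footer

Derivation:
After 1 (firstChild): aside
After 2 (lastChild): main
After 3 (firstChild): footer
After 4 (parentNode): main
After 5 (firstChild): footer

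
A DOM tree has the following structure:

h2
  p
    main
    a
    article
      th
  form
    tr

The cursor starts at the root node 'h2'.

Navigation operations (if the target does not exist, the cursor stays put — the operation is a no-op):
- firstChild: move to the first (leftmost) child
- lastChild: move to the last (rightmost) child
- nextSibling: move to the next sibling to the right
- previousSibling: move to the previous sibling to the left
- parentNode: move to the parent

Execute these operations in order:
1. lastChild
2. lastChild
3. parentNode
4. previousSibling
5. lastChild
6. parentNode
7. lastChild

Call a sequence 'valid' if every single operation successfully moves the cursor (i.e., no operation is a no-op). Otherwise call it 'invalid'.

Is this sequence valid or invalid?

Answer: valid

Derivation:
After 1 (lastChild): form
After 2 (lastChild): tr
After 3 (parentNode): form
After 4 (previousSibling): p
After 5 (lastChild): article
After 6 (parentNode): p
After 7 (lastChild): article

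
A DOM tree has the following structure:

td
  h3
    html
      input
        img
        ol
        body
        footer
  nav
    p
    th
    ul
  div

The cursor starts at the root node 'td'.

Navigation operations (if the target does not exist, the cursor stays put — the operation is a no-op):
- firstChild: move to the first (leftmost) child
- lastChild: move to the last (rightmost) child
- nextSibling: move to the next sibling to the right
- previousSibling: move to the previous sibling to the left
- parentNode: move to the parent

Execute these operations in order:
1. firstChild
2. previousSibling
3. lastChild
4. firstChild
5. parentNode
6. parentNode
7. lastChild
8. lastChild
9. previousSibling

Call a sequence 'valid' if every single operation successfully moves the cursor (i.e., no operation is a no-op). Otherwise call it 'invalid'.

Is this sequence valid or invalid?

After 1 (firstChild): h3
After 2 (previousSibling): h3 (no-op, stayed)
After 3 (lastChild): html
After 4 (firstChild): input
After 5 (parentNode): html
After 6 (parentNode): h3
After 7 (lastChild): html
After 8 (lastChild): input
After 9 (previousSibling): input (no-op, stayed)

Answer: invalid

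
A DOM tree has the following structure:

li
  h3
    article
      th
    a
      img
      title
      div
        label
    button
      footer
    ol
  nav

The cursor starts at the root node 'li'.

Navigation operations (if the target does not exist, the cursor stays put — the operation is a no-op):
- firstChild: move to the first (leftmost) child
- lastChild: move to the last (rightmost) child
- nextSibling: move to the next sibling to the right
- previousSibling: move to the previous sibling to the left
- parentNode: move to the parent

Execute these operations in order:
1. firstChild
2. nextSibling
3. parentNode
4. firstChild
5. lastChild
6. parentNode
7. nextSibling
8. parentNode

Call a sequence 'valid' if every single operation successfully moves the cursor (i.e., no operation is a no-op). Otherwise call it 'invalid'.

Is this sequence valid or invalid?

After 1 (firstChild): h3
After 2 (nextSibling): nav
After 3 (parentNode): li
After 4 (firstChild): h3
After 5 (lastChild): ol
After 6 (parentNode): h3
After 7 (nextSibling): nav
After 8 (parentNode): li

Answer: valid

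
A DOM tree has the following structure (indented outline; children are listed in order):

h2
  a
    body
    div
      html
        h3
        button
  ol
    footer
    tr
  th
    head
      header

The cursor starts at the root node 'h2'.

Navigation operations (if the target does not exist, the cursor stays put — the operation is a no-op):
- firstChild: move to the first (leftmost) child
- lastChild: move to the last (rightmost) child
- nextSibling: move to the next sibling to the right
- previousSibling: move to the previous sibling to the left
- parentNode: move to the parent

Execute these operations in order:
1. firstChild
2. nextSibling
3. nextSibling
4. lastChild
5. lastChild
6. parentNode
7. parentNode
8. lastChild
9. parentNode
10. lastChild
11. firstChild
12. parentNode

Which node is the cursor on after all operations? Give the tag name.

After 1 (firstChild): a
After 2 (nextSibling): ol
After 3 (nextSibling): th
After 4 (lastChild): head
After 5 (lastChild): header
After 6 (parentNode): head
After 7 (parentNode): th
After 8 (lastChild): head
After 9 (parentNode): th
After 10 (lastChild): head
After 11 (firstChild): header
After 12 (parentNode): head

Answer: head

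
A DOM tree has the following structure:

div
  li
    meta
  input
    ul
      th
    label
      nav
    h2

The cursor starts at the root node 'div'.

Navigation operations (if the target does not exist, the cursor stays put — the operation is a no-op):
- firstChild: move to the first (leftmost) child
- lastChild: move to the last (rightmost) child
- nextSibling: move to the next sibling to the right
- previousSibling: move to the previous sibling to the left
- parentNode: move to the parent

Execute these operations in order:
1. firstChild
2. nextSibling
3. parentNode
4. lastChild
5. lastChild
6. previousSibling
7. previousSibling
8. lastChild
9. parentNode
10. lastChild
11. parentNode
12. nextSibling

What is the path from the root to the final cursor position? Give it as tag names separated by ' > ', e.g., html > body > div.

Answer: div > input > label

Derivation:
After 1 (firstChild): li
After 2 (nextSibling): input
After 3 (parentNode): div
After 4 (lastChild): input
After 5 (lastChild): h2
After 6 (previousSibling): label
After 7 (previousSibling): ul
After 8 (lastChild): th
After 9 (parentNode): ul
After 10 (lastChild): th
After 11 (parentNode): ul
After 12 (nextSibling): label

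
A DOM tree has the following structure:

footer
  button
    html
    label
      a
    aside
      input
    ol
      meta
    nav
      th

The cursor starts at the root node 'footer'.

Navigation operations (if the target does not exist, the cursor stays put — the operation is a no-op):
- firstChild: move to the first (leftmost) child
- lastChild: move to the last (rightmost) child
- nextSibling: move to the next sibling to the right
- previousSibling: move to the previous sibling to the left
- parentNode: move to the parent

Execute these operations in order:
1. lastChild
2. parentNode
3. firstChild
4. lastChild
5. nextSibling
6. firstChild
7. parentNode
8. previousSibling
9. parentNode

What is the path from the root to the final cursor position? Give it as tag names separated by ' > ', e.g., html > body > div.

After 1 (lastChild): button
After 2 (parentNode): footer
After 3 (firstChild): button
After 4 (lastChild): nav
After 5 (nextSibling): nav (no-op, stayed)
After 6 (firstChild): th
After 7 (parentNode): nav
After 8 (previousSibling): ol
After 9 (parentNode): button

Answer: footer > button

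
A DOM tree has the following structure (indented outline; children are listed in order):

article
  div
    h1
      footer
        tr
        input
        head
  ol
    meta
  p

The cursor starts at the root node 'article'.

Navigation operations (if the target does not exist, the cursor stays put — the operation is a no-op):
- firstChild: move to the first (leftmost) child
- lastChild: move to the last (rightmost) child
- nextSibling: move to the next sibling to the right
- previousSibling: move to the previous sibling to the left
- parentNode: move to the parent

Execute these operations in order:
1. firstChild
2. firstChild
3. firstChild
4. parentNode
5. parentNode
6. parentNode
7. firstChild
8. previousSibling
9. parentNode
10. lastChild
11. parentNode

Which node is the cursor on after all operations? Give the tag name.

After 1 (firstChild): div
After 2 (firstChild): h1
After 3 (firstChild): footer
After 4 (parentNode): h1
After 5 (parentNode): div
After 6 (parentNode): article
After 7 (firstChild): div
After 8 (previousSibling): div (no-op, stayed)
After 9 (parentNode): article
After 10 (lastChild): p
After 11 (parentNode): article

Answer: article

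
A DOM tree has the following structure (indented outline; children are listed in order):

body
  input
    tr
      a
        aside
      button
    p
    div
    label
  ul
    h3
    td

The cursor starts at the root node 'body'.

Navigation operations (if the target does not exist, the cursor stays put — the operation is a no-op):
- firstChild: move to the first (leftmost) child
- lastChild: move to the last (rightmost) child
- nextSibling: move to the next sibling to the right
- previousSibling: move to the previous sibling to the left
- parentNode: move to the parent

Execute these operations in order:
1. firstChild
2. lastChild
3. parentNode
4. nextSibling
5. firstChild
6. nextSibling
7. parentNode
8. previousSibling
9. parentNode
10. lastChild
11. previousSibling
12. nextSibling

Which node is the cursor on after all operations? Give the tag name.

After 1 (firstChild): input
After 2 (lastChild): label
After 3 (parentNode): input
After 4 (nextSibling): ul
After 5 (firstChild): h3
After 6 (nextSibling): td
After 7 (parentNode): ul
After 8 (previousSibling): input
After 9 (parentNode): body
After 10 (lastChild): ul
After 11 (previousSibling): input
After 12 (nextSibling): ul

Answer: ul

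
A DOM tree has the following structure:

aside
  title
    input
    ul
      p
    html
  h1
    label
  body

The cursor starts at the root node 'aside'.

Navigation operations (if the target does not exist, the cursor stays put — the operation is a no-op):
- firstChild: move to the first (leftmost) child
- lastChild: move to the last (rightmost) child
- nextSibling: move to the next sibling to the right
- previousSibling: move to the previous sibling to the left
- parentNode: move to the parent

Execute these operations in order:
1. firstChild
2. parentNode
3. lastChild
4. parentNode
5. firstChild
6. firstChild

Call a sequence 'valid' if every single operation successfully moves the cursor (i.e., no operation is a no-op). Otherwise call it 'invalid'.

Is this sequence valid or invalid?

After 1 (firstChild): title
After 2 (parentNode): aside
After 3 (lastChild): body
After 4 (parentNode): aside
After 5 (firstChild): title
After 6 (firstChild): input

Answer: valid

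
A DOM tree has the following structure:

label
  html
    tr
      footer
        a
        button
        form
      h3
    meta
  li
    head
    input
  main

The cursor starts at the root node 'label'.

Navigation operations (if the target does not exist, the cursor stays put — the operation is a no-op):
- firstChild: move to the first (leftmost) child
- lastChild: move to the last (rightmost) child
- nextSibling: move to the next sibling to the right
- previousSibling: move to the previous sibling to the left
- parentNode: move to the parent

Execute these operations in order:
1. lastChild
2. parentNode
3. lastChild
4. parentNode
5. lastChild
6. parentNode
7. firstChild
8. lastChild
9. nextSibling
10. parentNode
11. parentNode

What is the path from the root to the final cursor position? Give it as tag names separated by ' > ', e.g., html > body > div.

After 1 (lastChild): main
After 2 (parentNode): label
After 3 (lastChild): main
After 4 (parentNode): label
After 5 (lastChild): main
After 6 (parentNode): label
After 7 (firstChild): html
After 8 (lastChild): meta
After 9 (nextSibling): meta (no-op, stayed)
After 10 (parentNode): html
After 11 (parentNode): label

Answer: label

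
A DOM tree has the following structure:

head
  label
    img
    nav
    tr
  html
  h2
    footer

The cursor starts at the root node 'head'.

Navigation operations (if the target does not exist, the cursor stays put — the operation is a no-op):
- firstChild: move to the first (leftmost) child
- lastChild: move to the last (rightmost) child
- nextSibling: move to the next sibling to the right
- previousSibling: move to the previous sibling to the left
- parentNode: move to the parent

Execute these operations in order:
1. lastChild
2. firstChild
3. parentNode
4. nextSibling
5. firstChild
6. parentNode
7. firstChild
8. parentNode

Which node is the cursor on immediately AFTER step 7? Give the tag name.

After 1 (lastChild): h2
After 2 (firstChild): footer
After 3 (parentNode): h2
After 4 (nextSibling): h2 (no-op, stayed)
After 5 (firstChild): footer
After 6 (parentNode): h2
After 7 (firstChild): footer

Answer: footer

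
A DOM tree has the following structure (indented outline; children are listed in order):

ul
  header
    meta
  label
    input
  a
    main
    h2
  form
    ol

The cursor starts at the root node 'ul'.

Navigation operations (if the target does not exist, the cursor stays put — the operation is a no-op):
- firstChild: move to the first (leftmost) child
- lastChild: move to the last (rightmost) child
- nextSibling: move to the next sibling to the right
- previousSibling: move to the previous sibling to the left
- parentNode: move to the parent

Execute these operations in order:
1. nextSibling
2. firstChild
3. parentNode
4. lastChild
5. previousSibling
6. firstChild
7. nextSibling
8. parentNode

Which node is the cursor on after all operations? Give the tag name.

Answer: a

Derivation:
After 1 (nextSibling): ul (no-op, stayed)
After 2 (firstChild): header
After 3 (parentNode): ul
After 4 (lastChild): form
After 5 (previousSibling): a
After 6 (firstChild): main
After 7 (nextSibling): h2
After 8 (parentNode): a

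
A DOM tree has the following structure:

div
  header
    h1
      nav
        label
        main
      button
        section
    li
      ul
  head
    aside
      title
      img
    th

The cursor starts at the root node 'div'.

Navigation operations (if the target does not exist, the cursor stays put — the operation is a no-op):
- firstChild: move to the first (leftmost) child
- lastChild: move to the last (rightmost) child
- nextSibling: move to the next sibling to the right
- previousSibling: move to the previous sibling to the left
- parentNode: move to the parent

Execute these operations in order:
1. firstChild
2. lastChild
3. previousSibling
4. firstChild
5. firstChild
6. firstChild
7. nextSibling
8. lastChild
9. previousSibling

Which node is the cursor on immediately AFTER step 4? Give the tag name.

After 1 (firstChild): header
After 2 (lastChild): li
After 3 (previousSibling): h1
After 4 (firstChild): nav

Answer: nav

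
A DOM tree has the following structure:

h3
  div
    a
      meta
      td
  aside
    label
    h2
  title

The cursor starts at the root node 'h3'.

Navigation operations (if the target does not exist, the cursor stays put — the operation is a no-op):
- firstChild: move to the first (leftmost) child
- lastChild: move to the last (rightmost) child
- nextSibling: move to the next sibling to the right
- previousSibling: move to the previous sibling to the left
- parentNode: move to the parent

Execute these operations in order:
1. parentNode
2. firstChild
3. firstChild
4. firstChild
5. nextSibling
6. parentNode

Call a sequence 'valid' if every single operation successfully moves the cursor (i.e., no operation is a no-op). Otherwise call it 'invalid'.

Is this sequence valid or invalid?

Answer: invalid

Derivation:
After 1 (parentNode): h3 (no-op, stayed)
After 2 (firstChild): div
After 3 (firstChild): a
After 4 (firstChild): meta
After 5 (nextSibling): td
After 6 (parentNode): a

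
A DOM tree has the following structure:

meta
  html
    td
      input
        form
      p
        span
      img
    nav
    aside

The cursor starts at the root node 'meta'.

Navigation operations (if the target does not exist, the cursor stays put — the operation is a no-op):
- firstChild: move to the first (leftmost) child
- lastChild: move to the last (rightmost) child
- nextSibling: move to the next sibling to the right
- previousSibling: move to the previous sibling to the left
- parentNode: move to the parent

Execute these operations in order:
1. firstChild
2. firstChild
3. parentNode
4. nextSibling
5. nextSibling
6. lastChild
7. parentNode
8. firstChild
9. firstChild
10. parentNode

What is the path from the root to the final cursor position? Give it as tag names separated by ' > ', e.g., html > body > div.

After 1 (firstChild): html
After 2 (firstChild): td
After 3 (parentNode): html
After 4 (nextSibling): html (no-op, stayed)
After 5 (nextSibling): html (no-op, stayed)
After 6 (lastChild): aside
After 7 (parentNode): html
After 8 (firstChild): td
After 9 (firstChild): input
After 10 (parentNode): td

Answer: meta > html > td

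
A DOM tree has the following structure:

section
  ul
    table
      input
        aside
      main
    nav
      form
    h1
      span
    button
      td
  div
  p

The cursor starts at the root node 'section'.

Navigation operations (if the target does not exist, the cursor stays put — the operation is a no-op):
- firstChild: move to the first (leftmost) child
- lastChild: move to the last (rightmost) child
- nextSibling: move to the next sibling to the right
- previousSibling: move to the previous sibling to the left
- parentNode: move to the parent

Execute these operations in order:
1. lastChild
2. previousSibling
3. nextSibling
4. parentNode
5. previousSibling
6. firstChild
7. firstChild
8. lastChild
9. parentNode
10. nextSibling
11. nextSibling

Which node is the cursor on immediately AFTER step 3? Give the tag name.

Answer: p

Derivation:
After 1 (lastChild): p
After 2 (previousSibling): div
After 3 (nextSibling): p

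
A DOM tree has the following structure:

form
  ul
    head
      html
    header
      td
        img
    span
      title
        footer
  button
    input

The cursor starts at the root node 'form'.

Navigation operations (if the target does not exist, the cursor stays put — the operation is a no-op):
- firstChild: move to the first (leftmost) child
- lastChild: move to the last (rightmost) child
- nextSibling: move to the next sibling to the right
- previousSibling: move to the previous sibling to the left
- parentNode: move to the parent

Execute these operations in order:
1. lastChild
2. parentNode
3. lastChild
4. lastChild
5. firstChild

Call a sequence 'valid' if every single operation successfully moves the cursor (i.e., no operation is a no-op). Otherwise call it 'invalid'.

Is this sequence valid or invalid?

After 1 (lastChild): button
After 2 (parentNode): form
After 3 (lastChild): button
After 4 (lastChild): input
After 5 (firstChild): input (no-op, stayed)

Answer: invalid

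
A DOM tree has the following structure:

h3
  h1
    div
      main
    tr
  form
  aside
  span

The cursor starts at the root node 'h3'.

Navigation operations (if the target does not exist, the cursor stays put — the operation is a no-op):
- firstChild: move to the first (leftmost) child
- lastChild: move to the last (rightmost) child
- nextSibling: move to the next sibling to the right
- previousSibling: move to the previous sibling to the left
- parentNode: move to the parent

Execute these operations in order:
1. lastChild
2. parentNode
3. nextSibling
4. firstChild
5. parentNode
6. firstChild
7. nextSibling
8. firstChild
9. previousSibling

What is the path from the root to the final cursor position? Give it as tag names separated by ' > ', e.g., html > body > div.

After 1 (lastChild): span
After 2 (parentNode): h3
After 3 (nextSibling): h3 (no-op, stayed)
After 4 (firstChild): h1
After 5 (parentNode): h3
After 6 (firstChild): h1
After 7 (nextSibling): form
After 8 (firstChild): form (no-op, stayed)
After 9 (previousSibling): h1

Answer: h3 > h1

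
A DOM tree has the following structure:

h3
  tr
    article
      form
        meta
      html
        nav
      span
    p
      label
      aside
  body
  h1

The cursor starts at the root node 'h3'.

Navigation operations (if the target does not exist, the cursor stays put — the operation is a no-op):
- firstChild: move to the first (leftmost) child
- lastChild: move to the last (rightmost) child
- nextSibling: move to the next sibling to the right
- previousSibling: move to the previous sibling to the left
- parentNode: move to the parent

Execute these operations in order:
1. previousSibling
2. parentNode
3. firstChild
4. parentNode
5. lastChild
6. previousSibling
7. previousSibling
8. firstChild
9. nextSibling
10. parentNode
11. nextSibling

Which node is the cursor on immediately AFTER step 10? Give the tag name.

After 1 (previousSibling): h3 (no-op, stayed)
After 2 (parentNode): h3 (no-op, stayed)
After 3 (firstChild): tr
After 4 (parentNode): h3
After 5 (lastChild): h1
After 6 (previousSibling): body
After 7 (previousSibling): tr
After 8 (firstChild): article
After 9 (nextSibling): p
After 10 (parentNode): tr

Answer: tr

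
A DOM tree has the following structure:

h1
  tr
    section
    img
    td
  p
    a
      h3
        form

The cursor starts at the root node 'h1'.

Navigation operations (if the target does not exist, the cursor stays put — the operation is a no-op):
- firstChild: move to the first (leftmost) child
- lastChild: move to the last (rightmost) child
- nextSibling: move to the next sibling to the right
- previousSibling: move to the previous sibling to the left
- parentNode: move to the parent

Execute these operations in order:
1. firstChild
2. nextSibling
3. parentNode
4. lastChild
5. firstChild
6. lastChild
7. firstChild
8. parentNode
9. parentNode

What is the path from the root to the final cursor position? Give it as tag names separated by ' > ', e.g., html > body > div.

After 1 (firstChild): tr
After 2 (nextSibling): p
After 3 (parentNode): h1
After 4 (lastChild): p
After 5 (firstChild): a
After 6 (lastChild): h3
After 7 (firstChild): form
After 8 (parentNode): h3
After 9 (parentNode): a

Answer: h1 > p > a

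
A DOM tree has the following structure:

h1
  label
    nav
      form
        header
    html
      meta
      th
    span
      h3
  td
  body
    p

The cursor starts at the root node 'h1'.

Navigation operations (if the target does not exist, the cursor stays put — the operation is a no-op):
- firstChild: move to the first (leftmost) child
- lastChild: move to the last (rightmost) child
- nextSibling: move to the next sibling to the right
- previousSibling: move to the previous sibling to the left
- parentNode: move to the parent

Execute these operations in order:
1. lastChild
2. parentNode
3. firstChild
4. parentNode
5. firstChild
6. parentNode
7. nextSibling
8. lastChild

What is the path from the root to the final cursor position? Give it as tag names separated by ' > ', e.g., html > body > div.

After 1 (lastChild): body
After 2 (parentNode): h1
After 3 (firstChild): label
After 4 (parentNode): h1
After 5 (firstChild): label
After 6 (parentNode): h1
After 7 (nextSibling): h1 (no-op, stayed)
After 8 (lastChild): body

Answer: h1 > body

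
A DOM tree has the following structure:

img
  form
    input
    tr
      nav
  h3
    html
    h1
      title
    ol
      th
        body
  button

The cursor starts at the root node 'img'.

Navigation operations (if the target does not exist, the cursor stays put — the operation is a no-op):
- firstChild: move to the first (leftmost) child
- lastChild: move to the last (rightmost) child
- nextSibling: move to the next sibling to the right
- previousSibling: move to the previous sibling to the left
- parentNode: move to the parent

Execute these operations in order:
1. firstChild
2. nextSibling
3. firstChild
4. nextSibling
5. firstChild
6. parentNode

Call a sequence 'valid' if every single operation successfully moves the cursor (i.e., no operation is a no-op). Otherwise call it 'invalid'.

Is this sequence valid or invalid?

After 1 (firstChild): form
After 2 (nextSibling): h3
After 3 (firstChild): html
After 4 (nextSibling): h1
After 5 (firstChild): title
After 6 (parentNode): h1

Answer: valid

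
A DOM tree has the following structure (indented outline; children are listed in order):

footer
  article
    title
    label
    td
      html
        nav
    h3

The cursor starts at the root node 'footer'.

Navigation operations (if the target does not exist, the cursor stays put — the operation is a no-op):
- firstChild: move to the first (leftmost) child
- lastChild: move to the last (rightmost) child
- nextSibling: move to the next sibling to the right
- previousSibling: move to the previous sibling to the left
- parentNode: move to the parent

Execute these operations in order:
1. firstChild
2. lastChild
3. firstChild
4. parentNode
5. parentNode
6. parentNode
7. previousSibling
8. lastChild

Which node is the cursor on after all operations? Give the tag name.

Answer: article

Derivation:
After 1 (firstChild): article
After 2 (lastChild): h3
After 3 (firstChild): h3 (no-op, stayed)
After 4 (parentNode): article
After 5 (parentNode): footer
After 6 (parentNode): footer (no-op, stayed)
After 7 (previousSibling): footer (no-op, stayed)
After 8 (lastChild): article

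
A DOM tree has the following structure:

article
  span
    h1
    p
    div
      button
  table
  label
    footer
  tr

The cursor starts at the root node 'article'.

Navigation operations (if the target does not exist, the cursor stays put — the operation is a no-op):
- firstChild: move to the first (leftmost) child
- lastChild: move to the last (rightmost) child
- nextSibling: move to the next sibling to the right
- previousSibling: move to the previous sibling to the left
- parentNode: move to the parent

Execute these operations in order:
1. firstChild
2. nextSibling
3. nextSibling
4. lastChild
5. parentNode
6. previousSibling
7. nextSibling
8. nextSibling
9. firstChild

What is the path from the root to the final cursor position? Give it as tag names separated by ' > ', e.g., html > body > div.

After 1 (firstChild): span
After 2 (nextSibling): table
After 3 (nextSibling): label
After 4 (lastChild): footer
After 5 (parentNode): label
After 6 (previousSibling): table
After 7 (nextSibling): label
After 8 (nextSibling): tr
After 9 (firstChild): tr (no-op, stayed)

Answer: article > tr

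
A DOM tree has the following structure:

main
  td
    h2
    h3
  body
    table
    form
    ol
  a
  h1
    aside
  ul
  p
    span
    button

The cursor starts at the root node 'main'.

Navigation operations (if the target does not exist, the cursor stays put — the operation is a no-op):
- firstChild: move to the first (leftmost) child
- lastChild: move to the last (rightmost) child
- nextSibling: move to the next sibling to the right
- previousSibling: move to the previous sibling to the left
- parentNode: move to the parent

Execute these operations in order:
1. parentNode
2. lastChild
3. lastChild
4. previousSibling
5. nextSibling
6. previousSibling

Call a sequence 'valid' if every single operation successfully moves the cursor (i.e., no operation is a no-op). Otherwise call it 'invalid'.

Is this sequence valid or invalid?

After 1 (parentNode): main (no-op, stayed)
After 2 (lastChild): p
After 3 (lastChild): button
After 4 (previousSibling): span
After 5 (nextSibling): button
After 6 (previousSibling): span

Answer: invalid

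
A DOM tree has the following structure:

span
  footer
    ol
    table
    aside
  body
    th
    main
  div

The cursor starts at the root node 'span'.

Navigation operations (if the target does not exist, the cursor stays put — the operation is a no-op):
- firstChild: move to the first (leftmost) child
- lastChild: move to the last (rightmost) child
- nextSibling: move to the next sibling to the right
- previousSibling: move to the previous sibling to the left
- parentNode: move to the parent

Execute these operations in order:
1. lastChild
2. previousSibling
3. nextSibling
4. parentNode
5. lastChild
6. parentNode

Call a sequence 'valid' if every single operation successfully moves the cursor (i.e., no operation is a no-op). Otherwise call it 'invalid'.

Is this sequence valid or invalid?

Answer: valid

Derivation:
After 1 (lastChild): div
After 2 (previousSibling): body
After 3 (nextSibling): div
After 4 (parentNode): span
After 5 (lastChild): div
After 6 (parentNode): span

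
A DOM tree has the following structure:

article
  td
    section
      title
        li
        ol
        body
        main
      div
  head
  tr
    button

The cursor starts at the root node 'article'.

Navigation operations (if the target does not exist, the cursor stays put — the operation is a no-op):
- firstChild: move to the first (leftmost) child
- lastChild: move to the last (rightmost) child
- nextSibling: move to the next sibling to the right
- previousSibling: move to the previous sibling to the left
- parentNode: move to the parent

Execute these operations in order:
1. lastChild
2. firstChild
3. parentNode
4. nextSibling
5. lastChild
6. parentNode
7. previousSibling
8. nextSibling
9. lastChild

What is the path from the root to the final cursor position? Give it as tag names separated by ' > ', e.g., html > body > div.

Answer: article > tr > button

Derivation:
After 1 (lastChild): tr
After 2 (firstChild): button
After 3 (parentNode): tr
After 4 (nextSibling): tr (no-op, stayed)
After 5 (lastChild): button
After 6 (parentNode): tr
After 7 (previousSibling): head
After 8 (nextSibling): tr
After 9 (lastChild): button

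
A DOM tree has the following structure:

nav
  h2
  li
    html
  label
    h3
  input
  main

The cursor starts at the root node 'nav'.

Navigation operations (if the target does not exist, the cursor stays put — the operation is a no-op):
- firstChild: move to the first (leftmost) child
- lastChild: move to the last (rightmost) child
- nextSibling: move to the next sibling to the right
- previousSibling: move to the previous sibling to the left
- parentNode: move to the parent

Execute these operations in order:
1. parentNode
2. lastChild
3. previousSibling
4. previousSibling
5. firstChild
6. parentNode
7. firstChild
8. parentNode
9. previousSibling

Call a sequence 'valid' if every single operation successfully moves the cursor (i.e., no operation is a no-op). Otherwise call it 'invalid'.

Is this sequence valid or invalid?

After 1 (parentNode): nav (no-op, stayed)
After 2 (lastChild): main
After 3 (previousSibling): input
After 4 (previousSibling): label
After 5 (firstChild): h3
After 6 (parentNode): label
After 7 (firstChild): h3
After 8 (parentNode): label
After 9 (previousSibling): li

Answer: invalid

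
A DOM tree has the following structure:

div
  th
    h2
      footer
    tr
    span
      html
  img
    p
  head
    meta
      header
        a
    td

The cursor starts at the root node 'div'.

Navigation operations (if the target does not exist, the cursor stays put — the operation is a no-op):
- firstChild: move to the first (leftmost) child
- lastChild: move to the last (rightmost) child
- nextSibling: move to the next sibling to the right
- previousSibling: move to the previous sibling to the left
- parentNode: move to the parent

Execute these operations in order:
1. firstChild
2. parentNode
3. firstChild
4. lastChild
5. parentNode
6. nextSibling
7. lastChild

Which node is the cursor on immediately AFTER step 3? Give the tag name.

Answer: th

Derivation:
After 1 (firstChild): th
After 2 (parentNode): div
After 3 (firstChild): th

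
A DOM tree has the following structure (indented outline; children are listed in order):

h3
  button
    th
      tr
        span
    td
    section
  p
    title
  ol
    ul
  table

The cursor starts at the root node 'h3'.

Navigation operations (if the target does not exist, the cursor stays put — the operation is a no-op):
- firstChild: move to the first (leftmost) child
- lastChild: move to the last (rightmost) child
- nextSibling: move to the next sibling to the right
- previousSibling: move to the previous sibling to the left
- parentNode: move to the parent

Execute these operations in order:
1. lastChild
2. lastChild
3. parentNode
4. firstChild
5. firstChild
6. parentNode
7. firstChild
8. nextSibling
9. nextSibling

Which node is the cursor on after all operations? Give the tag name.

Answer: section

Derivation:
After 1 (lastChild): table
After 2 (lastChild): table (no-op, stayed)
After 3 (parentNode): h3
After 4 (firstChild): button
After 5 (firstChild): th
After 6 (parentNode): button
After 7 (firstChild): th
After 8 (nextSibling): td
After 9 (nextSibling): section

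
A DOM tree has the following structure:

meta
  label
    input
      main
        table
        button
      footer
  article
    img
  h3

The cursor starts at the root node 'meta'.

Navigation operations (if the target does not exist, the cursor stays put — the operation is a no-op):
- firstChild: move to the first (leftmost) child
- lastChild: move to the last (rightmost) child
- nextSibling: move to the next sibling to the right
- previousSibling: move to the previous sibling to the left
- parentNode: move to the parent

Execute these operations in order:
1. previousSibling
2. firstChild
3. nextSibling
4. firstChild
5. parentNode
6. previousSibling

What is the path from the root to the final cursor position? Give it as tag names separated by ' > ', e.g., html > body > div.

Answer: meta > label

Derivation:
After 1 (previousSibling): meta (no-op, stayed)
After 2 (firstChild): label
After 3 (nextSibling): article
After 4 (firstChild): img
After 5 (parentNode): article
After 6 (previousSibling): label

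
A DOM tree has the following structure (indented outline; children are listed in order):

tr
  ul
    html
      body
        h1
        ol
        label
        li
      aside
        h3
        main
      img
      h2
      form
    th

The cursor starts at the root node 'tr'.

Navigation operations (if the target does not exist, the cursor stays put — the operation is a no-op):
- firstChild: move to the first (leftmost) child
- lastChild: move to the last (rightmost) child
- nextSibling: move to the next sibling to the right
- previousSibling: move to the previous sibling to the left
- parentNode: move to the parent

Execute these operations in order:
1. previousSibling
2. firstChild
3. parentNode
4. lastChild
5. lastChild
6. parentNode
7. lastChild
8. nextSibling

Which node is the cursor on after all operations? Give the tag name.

Answer: th

Derivation:
After 1 (previousSibling): tr (no-op, stayed)
After 2 (firstChild): ul
After 3 (parentNode): tr
After 4 (lastChild): ul
After 5 (lastChild): th
After 6 (parentNode): ul
After 7 (lastChild): th
After 8 (nextSibling): th (no-op, stayed)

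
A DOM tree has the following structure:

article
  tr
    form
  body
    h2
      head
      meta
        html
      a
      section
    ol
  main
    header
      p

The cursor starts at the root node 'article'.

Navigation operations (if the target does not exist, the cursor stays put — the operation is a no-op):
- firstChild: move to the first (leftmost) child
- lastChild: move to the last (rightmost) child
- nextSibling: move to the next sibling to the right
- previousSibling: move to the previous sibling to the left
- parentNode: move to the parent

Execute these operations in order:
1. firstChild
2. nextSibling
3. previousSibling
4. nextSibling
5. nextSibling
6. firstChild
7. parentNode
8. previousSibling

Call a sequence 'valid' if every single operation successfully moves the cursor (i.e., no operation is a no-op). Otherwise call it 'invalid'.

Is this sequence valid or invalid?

After 1 (firstChild): tr
After 2 (nextSibling): body
After 3 (previousSibling): tr
After 4 (nextSibling): body
After 5 (nextSibling): main
After 6 (firstChild): header
After 7 (parentNode): main
After 8 (previousSibling): body

Answer: valid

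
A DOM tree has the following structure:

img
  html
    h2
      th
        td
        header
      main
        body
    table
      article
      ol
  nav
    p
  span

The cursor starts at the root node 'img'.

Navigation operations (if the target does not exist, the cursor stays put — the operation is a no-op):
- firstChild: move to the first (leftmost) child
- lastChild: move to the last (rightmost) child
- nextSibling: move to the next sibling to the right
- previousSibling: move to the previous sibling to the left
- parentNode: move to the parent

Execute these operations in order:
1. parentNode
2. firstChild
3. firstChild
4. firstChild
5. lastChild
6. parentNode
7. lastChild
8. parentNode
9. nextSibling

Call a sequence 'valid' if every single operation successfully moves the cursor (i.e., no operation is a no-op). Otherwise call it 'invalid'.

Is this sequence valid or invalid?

After 1 (parentNode): img (no-op, stayed)
After 2 (firstChild): html
After 3 (firstChild): h2
After 4 (firstChild): th
After 5 (lastChild): header
After 6 (parentNode): th
After 7 (lastChild): header
After 8 (parentNode): th
After 9 (nextSibling): main

Answer: invalid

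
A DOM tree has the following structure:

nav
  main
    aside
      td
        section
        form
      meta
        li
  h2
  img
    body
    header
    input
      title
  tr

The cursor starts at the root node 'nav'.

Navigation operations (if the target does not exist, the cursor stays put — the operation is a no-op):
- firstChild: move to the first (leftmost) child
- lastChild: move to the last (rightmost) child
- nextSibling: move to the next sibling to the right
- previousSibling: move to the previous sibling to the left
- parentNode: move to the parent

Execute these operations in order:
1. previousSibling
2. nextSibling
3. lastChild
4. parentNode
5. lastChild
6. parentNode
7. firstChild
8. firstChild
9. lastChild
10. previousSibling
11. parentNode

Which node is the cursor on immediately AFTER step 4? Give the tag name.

Answer: nav

Derivation:
After 1 (previousSibling): nav (no-op, stayed)
After 2 (nextSibling): nav (no-op, stayed)
After 3 (lastChild): tr
After 4 (parentNode): nav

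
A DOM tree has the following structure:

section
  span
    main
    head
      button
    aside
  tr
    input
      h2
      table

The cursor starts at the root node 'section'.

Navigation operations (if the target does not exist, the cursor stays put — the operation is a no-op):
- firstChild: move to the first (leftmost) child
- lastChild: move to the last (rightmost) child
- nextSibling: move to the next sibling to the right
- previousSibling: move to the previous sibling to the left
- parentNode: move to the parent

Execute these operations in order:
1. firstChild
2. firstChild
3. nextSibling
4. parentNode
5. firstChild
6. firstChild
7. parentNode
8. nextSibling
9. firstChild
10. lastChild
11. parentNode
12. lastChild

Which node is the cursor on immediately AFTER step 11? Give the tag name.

Answer: input

Derivation:
After 1 (firstChild): span
After 2 (firstChild): main
After 3 (nextSibling): head
After 4 (parentNode): span
After 5 (firstChild): main
After 6 (firstChild): main (no-op, stayed)
After 7 (parentNode): span
After 8 (nextSibling): tr
After 9 (firstChild): input
After 10 (lastChild): table
After 11 (parentNode): input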